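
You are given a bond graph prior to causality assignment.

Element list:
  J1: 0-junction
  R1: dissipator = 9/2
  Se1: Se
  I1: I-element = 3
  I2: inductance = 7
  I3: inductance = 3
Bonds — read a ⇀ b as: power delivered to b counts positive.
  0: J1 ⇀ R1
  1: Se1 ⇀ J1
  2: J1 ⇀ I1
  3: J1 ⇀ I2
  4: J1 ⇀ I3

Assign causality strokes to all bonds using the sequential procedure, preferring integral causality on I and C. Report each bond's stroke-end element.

#1 |J1  (Se1 (Se) sets effort on bond)
#0 |R1  (J1 effort already set via bond 1)
#2 |I1  (0-jn J1 has e-setter on 1)
#3 |I2  (common-e at J1 fixed by 1)
#4 |I3  (J1 effort already set via bond 1)

β0 →R1
β1 →J1
β2 →I1
β3 →I2
β4 →I3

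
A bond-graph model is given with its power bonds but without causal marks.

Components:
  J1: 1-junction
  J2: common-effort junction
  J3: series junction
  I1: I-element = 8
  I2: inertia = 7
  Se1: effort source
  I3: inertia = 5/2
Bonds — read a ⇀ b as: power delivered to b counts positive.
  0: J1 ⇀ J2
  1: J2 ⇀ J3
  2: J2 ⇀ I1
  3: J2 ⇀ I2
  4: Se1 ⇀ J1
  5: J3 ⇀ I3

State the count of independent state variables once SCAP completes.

3  (I1, I2, I3 all integral)

b4 stroke→J1  (Se1 fixes effort; stroke away)
b0 stroke→J2  (J1: last free bond brings flow in)
b1 stroke→J3  (J2: bond 0 brought effort, rest push out)
b2 stroke→I1  (common-e at J2 fixed by 0)
b3 stroke→I2  (0-jn J2 has e-setter on 0)
b5 stroke→I3  (J3: last free bond brings flow in)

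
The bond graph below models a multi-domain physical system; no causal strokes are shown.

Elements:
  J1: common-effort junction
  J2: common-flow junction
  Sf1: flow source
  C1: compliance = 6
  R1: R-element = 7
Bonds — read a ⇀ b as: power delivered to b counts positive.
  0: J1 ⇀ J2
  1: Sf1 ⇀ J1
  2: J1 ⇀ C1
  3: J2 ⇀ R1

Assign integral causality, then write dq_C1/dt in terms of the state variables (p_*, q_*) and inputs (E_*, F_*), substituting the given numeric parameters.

β1 stroke→Sf1  (Sf1 fixes flow; stroke at Sf1)
β2 stroke→J1  (prefer integral on C1)
β0 stroke→J2  (J1: bond 2 brought effort, rest push out)
β3 stroke→R1  (J2: last free bond brings flow in)

dq_C1/dt = F_Sf1 - q_C1/42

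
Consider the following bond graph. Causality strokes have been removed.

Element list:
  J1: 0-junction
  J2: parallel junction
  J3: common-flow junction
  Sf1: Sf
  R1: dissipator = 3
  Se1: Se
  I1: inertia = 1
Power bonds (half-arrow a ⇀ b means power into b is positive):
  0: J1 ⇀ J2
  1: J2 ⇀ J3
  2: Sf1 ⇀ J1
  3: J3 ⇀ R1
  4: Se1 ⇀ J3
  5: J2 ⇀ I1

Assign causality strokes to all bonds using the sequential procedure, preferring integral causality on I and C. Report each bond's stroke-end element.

#0 stroke→J1
#1 stroke→J2
#2 stroke→Sf1
#3 stroke→J3
#4 stroke→J3
#5 stroke→I1

bond 2 stroke at Sf1  (source Sf1 imposes f)
bond 4 stroke at J3  (source Se1 imposes e)
bond 0 stroke at J1  (J1: last free bond brings effort in)
bond 5 stroke at I1  (I1 outputs flow p/I1)
bond 1 stroke at J2  (J2: last free bond brings effort in)
bond 3 stroke at J3  (1-jn J3 has f-setter on 1)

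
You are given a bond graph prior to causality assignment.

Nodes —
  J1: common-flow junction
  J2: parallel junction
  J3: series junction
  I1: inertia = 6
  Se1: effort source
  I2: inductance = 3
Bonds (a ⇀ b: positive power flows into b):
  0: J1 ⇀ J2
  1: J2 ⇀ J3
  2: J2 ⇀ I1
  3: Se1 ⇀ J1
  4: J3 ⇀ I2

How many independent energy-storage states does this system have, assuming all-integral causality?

2  (I1, I2 all integral)

b3 stroke at J1  (source Se1 imposes e)
b0 stroke at J2  (only one flow-in slot at J1)
b1 stroke at J3  (common-e at J2 fixed by 0)
b2 stroke at I1  (0-jn J2 has e-setter on 0)
b4 stroke at I2  (J3 needs exactly one f-in)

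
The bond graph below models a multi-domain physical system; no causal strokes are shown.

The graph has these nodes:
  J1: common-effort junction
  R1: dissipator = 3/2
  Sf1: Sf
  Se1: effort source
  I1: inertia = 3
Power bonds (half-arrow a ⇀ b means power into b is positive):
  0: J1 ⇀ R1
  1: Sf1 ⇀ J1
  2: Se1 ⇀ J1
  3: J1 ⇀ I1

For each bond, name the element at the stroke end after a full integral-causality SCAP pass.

#1 |Sf1  (Sf1 fixes flow; stroke at Sf1)
#2 |J1  (Se1: effort source, stroke at far end)
#0 |R1  (common-e at J1 fixed by 2)
#3 |I1  (J1: bond 2 brought effort, rest push out)

β0 stroke at R1
β1 stroke at Sf1
β2 stroke at J1
β3 stroke at I1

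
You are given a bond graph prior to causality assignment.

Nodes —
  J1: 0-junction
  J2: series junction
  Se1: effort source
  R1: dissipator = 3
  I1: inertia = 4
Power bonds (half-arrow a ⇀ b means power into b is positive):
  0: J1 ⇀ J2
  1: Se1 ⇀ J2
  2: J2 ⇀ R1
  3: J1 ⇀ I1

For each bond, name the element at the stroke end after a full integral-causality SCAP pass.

β1 stroke→J2  (source Se1 imposes e)
β3 stroke→I1  (I1 integral (f out))
β0 stroke→J1  (J1: last free bond brings effort in)
β2 stroke→J2  (J2 flow already set via bond 0)

bond 0 stroke→J1
bond 1 stroke→J2
bond 2 stroke→J2
bond 3 stroke→I1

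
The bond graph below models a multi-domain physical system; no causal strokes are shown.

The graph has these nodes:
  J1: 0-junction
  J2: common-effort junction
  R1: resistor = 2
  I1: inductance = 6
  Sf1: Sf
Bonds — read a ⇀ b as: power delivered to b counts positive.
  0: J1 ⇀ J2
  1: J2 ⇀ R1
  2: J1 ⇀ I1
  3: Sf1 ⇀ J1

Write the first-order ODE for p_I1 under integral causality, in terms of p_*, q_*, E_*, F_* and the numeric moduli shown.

dp_I1/dt = 2*F_Sf1 - p_I1/3

bond 3 stroke→Sf1  (Sf1 fixes flow; stroke at Sf1)
bond 2 stroke→I1  (I1: I, integral causality)
bond 0 stroke→J1  (only one effort-in slot at J1)
bond 1 stroke→J2  (only one effort-in slot at J2)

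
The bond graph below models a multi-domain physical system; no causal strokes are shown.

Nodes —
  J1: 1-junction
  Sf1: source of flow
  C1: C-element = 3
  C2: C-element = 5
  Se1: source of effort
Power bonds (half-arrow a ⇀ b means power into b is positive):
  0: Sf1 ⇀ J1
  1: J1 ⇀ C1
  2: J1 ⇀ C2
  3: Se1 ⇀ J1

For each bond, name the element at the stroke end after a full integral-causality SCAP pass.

b0 →Sf1
b1 →J1
b2 →J1
b3 →J1

bond 0 →Sf1  (Sf1 fixes flow; stroke at Sf1)
bond 3 →J1  (Se1: effort source, stroke at far end)
bond 1 →J1  (J1 flow already set via bond 0)
bond 2 →J1  (J1 flow already set via bond 0)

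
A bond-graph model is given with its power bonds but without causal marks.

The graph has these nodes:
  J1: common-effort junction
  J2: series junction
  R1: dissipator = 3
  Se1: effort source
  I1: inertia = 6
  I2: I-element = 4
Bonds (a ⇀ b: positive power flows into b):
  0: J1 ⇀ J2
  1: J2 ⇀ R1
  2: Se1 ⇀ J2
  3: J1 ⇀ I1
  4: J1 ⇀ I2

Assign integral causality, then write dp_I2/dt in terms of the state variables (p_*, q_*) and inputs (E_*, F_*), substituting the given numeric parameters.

dp_I2/dt = -E_Se1 - p_I1/2 - 3*p_I2/4

β2 stroke→J2  (Se1 (Se) sets effort on bond)
β3 stroke→I1  (I1 integral (f out))
β4 stroke→I2  (I2 outputs flow p/I2)
β0 stroke→J1  (only one effort-in slot at J1)
β1 stroke→J2  (J2 flow already set via bond 0)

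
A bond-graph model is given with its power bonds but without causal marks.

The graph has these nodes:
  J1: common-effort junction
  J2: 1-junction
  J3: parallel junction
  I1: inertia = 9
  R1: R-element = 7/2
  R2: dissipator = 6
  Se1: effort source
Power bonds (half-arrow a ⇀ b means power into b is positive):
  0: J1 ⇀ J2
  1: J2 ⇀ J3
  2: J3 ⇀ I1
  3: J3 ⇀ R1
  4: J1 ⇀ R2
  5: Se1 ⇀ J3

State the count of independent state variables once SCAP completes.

b5 →J3  (Se1: effort source, stroke at far end)
b1 →J2  (J3: bond 5 brought effort, rest push out)
b2 →I1  (common-e at J3 fixed by 5)
b3 →R1  (J3 effort already set via bond 5)
b0 →J1  (only one flow-in slot at J2)
b4 →R2  (0-jn J1 has e-setter on 0)

1  (I1 all integral)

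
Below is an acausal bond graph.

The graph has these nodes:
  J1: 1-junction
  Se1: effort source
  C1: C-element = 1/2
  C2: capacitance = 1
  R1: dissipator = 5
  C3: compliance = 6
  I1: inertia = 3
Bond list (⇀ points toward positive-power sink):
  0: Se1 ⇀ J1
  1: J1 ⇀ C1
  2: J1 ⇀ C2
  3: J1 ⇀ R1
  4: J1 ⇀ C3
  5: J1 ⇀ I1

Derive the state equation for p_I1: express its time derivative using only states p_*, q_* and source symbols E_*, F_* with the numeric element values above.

#0 |J1  (source Se1 imposes e)
#1 |J1  (C1: C, integral causality)
#2 |J1  (C2 integral (e out))
#4 |J1  (C3 outputs effort q/C3)
#5 |I1  (I1 outputs flow p/I1)
#3 |J1  (J1 flow already set via bond 5)

dp_I1/dt = E_Se1 - 5*p_I1/3 - 2*q_C1 - q_C2 - q_C3/6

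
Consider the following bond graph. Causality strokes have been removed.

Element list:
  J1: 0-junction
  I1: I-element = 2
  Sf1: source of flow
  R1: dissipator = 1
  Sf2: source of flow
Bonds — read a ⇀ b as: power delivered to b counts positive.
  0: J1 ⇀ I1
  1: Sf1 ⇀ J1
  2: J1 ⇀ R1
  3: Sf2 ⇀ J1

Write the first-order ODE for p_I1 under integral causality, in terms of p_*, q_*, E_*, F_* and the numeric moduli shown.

dp_I1/dt = F_Sf1 + F_Sf2 - p_I1/2

#1 stroke at Sf1  (Sf1 fixes flow; stroke at Sf1)
#3 stroke at Sf2  (Sf2: flow source, stroke at near end)
#0 stroke at I1  (I1: I, integral causality)
#2 stroke at J1  (only one effort-in slot at J1)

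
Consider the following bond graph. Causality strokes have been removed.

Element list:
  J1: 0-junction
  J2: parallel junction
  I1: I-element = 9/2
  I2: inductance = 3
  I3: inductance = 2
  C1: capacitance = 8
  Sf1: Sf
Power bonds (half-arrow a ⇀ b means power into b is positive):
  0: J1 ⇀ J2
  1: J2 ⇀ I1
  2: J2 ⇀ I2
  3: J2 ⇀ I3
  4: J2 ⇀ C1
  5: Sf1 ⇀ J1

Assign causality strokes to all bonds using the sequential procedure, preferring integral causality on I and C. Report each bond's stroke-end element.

b0 stroke→J1
b1 stroke→I1
b2 stroke→I2
b3 stroke→I3
b4 stroke→J2
b5 stroke→Sf1

b5 |Sf1  (Sf1 (Sf) sets flow on bond)
b0 |J1  (J1: last free bond brings effort in)
b1 |I1  (I1: I, integral causality)
b2 |I2  (I2: I, integral causality)
b3 |I3  (I3 integral (f out))
b4 |J2  (J2 needs exactly one e-in)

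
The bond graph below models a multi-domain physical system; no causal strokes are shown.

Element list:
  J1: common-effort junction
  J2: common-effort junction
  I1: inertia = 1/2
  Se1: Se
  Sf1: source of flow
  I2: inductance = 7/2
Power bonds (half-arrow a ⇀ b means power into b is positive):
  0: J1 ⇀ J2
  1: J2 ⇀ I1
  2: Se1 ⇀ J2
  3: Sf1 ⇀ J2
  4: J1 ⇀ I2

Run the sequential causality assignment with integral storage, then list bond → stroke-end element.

β2 |J2  (source Se1 imposes e)
β3 |Sf1  (Sf1: flow source, stroke at near end)
β0 |J1  (J2 effort already set via bond 2)
β1 |I1  (J2 effort already set via bond 2)
β4 |I2  (0-jn J1 has e-setter on 0)

β0 →J1
β1 →I1
β2 →J2
β3 →Sf1
β4 →I2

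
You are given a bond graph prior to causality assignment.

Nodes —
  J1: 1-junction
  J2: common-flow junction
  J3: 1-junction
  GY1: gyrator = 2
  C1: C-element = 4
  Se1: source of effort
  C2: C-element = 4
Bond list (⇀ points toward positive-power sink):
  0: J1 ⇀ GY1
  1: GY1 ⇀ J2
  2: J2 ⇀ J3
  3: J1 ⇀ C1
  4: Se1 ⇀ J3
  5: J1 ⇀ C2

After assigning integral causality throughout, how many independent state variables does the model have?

2  (C1, C2 all integral)

bond 4 stroke at J3  (Se1 fixes effort; stroke away)
bond 2 stroke at J2  (closing 1-jn rule on J3)
bond 1 stroke at GY1  (closing 1-jn rule on J2)
bond 0 stroke at GY1  (through GY1, causality inverts; strokes same side of GY1)
bond 3 stroke at J1  (J1: bond 0 brought flow, rest push out)
bond 5 stroke at J1  (common-f at J1 fixed by 0)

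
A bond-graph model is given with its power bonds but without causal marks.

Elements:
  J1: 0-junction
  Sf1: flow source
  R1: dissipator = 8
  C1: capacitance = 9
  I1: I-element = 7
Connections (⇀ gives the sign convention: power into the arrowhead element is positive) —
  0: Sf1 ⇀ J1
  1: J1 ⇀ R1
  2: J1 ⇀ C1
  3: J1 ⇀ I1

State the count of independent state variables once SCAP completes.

2  (C1, I1 all integral)

b0 |Sf1  (source Sf1 imposes f)
b2 |J1  (prefer integral on C1)
b1 |R1  (J1 effort already set via bond 2)
b3 |I1  (0-jn J1 has e-setter on 2)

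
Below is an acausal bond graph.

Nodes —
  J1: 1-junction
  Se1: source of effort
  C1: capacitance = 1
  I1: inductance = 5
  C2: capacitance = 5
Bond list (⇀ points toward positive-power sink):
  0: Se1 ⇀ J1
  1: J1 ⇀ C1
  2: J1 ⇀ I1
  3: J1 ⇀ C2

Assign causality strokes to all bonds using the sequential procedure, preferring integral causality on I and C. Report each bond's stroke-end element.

β0 →J1  (Se1 (Se) sets effort on bond)
β1 →J1  (C1 outputs effort q/C1)
β2 →I1  (prefer integral on I1)
β3 →J1  (common-f at J1 fixed by 2)

bond 0 stroke at J1
bond 1 stroke at J1
bond 2 stroke at I1
bond 3 stroke at J1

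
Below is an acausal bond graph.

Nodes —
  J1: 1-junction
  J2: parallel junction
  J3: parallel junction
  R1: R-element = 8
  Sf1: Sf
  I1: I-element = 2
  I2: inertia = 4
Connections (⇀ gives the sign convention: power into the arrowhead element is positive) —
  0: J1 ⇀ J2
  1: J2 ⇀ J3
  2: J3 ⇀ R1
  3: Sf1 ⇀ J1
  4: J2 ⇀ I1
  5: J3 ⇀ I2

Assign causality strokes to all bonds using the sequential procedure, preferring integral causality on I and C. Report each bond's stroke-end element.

bond 0 stroke→J1
bond 1 stroke→J2
bond 2 stroke→J3
bond 3 stroke→Sf1
bond 4 stroke→I1
bond 5 stroke→I2

β3 |Sf1  (Sf1 (Sf) sets flow on bond)
β0 |J1  (J1: bond 3 brought flow, rest push out)
β4 |I1  (I1 outputs flow p/I1)
β1 |J2  (closing 0-jn rule on J2)
β5 |I2  (I2 outputs flow p/I2)
β2 |J3  (closing 0-jn rule on J3)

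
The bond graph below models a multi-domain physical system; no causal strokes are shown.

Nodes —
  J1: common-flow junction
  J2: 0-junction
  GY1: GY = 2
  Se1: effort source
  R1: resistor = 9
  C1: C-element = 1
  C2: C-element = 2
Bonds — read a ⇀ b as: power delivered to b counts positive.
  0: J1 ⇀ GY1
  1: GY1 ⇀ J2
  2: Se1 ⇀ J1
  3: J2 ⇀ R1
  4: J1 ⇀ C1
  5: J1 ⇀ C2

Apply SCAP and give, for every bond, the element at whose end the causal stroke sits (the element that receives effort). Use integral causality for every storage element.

#2 stroke→J1  (source Se1 imposes e)
#4 stroke→J1  (C1 outputs effort q/C1)
#5 stroke→J1  (C2 integral (e out))
#0 stroke→GY1  (J1: last free bond brings flow in)
#1 stroke→GY1  (through GY1, causality inverts; strokes same side of GY1)
#3 stroke→J2  (only one effort-in slot at J2)

bond 0 stroke→GY1
bond 1 stroke→GY1
bond 2 stroke→J1
bond 3 stroke→J2
bond 4 stroke→J1
bond 5 stroke→J1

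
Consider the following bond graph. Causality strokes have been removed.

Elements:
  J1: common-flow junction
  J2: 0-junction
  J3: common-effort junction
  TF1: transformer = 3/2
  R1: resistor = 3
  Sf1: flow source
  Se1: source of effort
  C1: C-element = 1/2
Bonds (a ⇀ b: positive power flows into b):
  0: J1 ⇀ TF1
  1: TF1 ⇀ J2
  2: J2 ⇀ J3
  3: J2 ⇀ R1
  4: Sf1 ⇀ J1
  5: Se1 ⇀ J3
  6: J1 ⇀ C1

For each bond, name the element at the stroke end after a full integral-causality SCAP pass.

bond 0 |J1
bond 1 |TF1
bond 2 |J2
bond 3 |R1
bond 4 |Sf1
bond 5 |J3
bond 6 |J1

β4 stroke at Sf1  (Sf1 (Sf) sets flow on bond)
β5 stroke at J3  (Se1 (Se) sets effort on bond)
β0 stroke at J1  (J1 flow already set via bond 4)
β6 stroke at J1  (J1: bond 4 brought flow, rest push out)
β2 stroke at J2  (common-e at J3 fixed by 5)
β1 stroke at TF1  (TF TF1: opposite of bond 0)
β3 stroke at R1  (0-jn J2 has e-setter on 2)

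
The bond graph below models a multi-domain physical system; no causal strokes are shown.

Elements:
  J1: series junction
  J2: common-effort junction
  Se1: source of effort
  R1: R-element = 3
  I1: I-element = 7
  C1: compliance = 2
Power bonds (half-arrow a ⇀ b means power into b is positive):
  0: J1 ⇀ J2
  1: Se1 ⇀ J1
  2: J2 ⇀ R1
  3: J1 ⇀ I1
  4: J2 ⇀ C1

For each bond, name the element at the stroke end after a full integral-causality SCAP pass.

β0 stroke→J1
β1 stroke→J1
β2 stroke→R1
β3 stroke→I1
β4 stroke→J2

bond 1 |J1  (Se1: effort source, stroke at far end)
bond 3 |I1  (I1 outputs flow p/I1)
bond 0 |J1  (J1 flow already set via bond 3)
bond 4 |J2  (C1: C, integral causality)
bond 2 |R1  (common-e at J2 fixed by 4)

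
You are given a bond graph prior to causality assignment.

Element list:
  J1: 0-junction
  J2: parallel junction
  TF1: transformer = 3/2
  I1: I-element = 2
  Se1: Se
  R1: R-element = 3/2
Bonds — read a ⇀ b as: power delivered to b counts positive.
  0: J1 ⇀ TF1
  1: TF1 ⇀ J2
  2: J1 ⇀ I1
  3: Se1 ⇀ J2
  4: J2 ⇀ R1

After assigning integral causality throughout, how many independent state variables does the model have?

β3 stroke at J2  (source Se1 imposes e)
β1 stroke at TF1  (J2: bond 3 brought effort, rest push out)
β4 stroke at R1  (common-e at J2 fixed by 3)
β0 stroke at J1  (through TF1, causality passes straight; one stroke at TF1)
β2 stroke at I1  (common-e at J1 fixed by 0)

1  (I1 all integral)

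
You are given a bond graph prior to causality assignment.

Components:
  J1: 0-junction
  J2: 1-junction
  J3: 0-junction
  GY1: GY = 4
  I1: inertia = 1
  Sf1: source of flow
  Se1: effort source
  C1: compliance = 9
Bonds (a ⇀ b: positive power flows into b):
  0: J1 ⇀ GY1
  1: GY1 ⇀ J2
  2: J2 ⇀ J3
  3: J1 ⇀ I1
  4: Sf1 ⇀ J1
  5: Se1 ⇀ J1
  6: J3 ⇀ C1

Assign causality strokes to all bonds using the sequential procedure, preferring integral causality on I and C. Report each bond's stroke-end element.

#0 |GY1
#1 |GY1
#2 |J2
#3 |I1
#4 |Sf1
#5 |J1
#6 |J3

β4 |Sf1  (Sf1: flow source, stroke at near end)
β5 |J1  (Se1 fixes effort; stroke away)
β0 |GY1  (common-e at J1 fixed by 5)
β3 |I1  (common-e at J1 fixed by 5)
β1 |GY1  (GY1 both-in/both-out from 0)
β2 |J2  (J2 flow already set via bond 1)
β6 |J3  (J3: last free bond brings effort in)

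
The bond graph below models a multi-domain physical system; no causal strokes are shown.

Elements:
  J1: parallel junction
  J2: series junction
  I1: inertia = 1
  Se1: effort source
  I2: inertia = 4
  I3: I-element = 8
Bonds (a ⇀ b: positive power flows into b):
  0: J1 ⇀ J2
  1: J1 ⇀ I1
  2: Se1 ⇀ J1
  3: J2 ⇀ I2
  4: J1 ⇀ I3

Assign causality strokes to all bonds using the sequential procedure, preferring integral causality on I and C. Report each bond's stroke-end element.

β2 →J1  (Se1 (Se) sets effort on bond)
β0 →J2  (0-jn J1 has e-setter on 2)
β1 →I1  (J1 effort already set via bond 2)
β4 →I3  (J1 effort already set via bond 2)
β3 →I2  (J2: last free bond brings flow in)

β0 stroke at J2
β1 stroke at I1
β2 stroke at J1
β3 stroke at I2
β4 stroke at I3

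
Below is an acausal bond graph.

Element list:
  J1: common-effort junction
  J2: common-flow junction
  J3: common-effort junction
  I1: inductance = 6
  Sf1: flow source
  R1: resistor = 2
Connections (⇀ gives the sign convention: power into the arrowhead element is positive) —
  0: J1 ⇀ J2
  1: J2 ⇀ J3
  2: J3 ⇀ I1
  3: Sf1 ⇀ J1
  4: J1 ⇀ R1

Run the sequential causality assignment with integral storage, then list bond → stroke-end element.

#3 →Sf1  (source Sf1 imposes f)
#2 →I1  (prefer integral on I1)
#1 →J3  (J3 needs exactly one e-in)
#0 →J2  (1-jn J2 has f-setter on 1)
#4 →J1  (closing 0-jn rule on J1)

#0 |J2
#1 |J3
#2 |I1
#3 |Sf1
#4 |J1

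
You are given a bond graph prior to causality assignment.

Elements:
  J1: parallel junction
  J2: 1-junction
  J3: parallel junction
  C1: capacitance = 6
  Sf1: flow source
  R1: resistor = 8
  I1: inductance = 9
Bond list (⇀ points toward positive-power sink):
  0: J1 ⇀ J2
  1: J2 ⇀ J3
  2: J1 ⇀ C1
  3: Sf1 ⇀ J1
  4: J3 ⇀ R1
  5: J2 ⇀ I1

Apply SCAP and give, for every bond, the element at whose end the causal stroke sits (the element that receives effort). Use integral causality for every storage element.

bond 0 stroke→J2
bond 1 stroke→J2
bond 2 stroke→J1
bond 3 stroke→Sf1
bond 4 stroke→J3
bond 5 stroke→I1

#3 stroke→Sf1  (Sf1 (Sf) sets flow on bond)
#2 stroke→J1  (C1 outputs effort q/C1)
#0 stroke→J2  (common-e at J1 fixed by 2)
#5 stroke→I1  (I1: I, integral causality)
#1 stroke→J2  (common-f at J2 fixed by 5)
#4 stroke→J3  (only one effort-in slot at J3)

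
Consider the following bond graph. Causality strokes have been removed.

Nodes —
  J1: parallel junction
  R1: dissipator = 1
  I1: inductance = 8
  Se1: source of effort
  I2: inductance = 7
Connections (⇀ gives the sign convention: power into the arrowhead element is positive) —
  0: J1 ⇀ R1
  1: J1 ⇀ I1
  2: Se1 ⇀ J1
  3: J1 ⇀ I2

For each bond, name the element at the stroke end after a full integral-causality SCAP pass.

#0 →R1
#1 →I1
#2 →J1
#3 →I2

#2 stroke at J1  (Se1 fixes effort; stroke away)
#0 stroke at R1  (J1 effort already set via bond 2)
#1 stroke at I1  (common-e at J1 fixed by 2)
#3 stroke at I2  (common-e at J1 fixed by 2)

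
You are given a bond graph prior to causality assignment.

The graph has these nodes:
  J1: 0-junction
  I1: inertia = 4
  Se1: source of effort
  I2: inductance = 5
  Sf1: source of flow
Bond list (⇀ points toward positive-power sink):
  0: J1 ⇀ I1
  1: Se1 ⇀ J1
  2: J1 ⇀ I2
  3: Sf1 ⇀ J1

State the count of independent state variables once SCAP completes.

b1 stroke→J1  (Se1: effort source, stroke at far end)
b3 stroke→Sf1  (Sf1 (Sf) sets flow on bond)
b0 stroke→I1  (J1: bond 1 brought effort, rest push out)
b2 stroke→I2  (common-e at J1 fixed by 1)

2  (I1, I2 all integral)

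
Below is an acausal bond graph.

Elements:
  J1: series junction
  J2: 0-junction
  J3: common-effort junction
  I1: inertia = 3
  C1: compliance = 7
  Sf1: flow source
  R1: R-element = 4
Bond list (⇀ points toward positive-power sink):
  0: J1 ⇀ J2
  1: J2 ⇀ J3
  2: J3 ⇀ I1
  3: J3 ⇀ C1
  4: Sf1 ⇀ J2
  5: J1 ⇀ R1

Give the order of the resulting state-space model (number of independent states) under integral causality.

2  (C1, I1 all integral)

#4 stroke at Sf1  (Sf1 (Sf) sets flow on bond)
#2 stroke at I1  (I1: I, integral causality)
#3 stroke at J3  (prefer integral on C1)
#1 stroke at J2  (J3 effort already set via bond 3)
#0 stroke at J1  (J2 effort already set via bond 1)
#5 stroke at R1  (only one flow-in slot at J1)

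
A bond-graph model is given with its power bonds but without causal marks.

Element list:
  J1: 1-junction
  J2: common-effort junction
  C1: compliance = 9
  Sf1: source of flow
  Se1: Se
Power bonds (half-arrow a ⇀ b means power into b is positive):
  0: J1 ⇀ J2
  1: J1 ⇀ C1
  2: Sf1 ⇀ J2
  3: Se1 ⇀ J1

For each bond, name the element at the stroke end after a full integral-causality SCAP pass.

#0 →J2
#1 →J1
#2 →Sf1
#3 →J1

β2 stroke at Sf1  (Sf1 fixes flow; stroke at Sf1)
β3 stroke at J1  (source Se1 imposes e)
β0 stroke at J2  (J2 needs exactly one e-in)
β1 stroke at J1  (J1 flow already set via bond 0)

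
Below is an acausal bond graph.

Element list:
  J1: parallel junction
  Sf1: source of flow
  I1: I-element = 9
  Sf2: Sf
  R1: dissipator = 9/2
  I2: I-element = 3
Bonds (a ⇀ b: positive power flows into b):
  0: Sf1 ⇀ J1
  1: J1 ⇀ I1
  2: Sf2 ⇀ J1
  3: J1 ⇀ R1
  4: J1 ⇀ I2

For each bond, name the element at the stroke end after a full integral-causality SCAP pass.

b0 →Sf1  (Sf1: flow source, stroke at near end)
b2 →Sf2  (Sf2: flow source, stroke at near end)
b1 →I1  (I1 outputs flow p/I1)
b4 →I2  (I2: I, integral causality)
b3 →J1  (closing 0-jn rule on J1)

bond 0 stroke at Sf1
bond 1 stroke at I1
bond 2 stroke at Sf2
bond 3 stroke at J1
bond 4 stroke at I2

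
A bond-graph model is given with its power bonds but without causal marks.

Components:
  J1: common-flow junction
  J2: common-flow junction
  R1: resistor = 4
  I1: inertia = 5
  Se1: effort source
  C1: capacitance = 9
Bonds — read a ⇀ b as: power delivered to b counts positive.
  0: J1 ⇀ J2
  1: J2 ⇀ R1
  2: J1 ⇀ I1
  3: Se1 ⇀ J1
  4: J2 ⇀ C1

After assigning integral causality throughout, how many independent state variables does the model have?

b3 →J1  (Se1 (Se) sets effort on bond)
b2 →I1  (prefer integral on I1)
b0 →J1  (common-f at J1 fixed by 2)
b1 →J2  (1-jn J2 has f-setter on 0)
b4 →J2  (1-jn J2 has f-setter on 0)

2  (C1, I1 all integral)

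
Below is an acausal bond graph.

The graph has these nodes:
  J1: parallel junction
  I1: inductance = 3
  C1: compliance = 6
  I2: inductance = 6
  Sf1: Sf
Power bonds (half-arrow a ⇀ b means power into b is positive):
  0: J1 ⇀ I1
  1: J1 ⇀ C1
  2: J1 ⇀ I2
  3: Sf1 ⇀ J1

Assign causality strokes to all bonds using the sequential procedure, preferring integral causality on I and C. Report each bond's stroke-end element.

β3 |Sf1  (Sf1: flow source, stroke at near end)
β0 |I1  (I1 outputs flow p/I1)
β1 |J1  (C1: C, integral causality)
β2 |I2  (common-e at J1 fixed by 1)

β0 stroke at I1
β1 stroke at J1
β2 stroke at I2
β3 stroke at Sf1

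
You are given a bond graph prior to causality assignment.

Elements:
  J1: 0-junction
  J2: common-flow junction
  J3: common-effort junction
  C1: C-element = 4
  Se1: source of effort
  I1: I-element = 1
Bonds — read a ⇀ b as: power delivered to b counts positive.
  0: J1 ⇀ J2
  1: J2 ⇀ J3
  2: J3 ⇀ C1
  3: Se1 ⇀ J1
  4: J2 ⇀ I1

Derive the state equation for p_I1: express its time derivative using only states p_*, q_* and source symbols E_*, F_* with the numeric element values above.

bond 3 stroke at J1  (source Se1 imposes e)
bond 0 stroke at J2  (common-e at J1 fixed by 3)
bond 2 stroke at J3  (C1 outputs effort q/C1)
bond 1 stroke at J2  (common-e at J3 fixed by 2)
bond 4 stroke at I1  (J2 needs exactly one f-in)

dp_I1/dt = E_Se1 - q_C1/4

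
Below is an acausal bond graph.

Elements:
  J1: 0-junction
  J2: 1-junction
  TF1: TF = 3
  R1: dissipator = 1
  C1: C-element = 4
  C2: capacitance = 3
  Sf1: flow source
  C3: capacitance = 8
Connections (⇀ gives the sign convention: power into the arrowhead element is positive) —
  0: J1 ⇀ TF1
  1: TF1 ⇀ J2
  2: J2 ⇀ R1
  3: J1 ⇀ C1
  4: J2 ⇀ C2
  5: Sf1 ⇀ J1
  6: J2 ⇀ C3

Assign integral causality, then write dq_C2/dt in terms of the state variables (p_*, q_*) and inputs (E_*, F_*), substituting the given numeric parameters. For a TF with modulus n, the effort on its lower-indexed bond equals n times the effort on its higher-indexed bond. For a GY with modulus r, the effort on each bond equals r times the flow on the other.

dq_C2/dt = q_C1/12 - q_C2/3 - q_C3/8

b5 stroke at Sf1  (Sf1: flow source, stroke at near end)
b3 stroke at J1  (C1 outputs effort q/C1)
b0 stroke at TF1  (common-e at J1 fixed by 3)
b1 stroke at J2  (TF1 one-in-one-out from 0)
b4 stroke at J2  (prefer integral on C2)
b6 stroke at J2  (C3 outputs effort q/C3)
b2 stroke at R1  (closing 1-jn rule on J2)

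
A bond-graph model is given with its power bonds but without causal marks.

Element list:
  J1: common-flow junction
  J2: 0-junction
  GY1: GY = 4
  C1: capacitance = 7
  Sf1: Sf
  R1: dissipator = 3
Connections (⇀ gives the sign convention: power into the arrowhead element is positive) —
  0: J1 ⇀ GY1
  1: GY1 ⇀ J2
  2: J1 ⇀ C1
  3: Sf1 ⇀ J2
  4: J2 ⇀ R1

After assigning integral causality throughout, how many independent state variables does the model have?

1  (C1 all integral)

bond 3 stroke at Sf1  (Sf1: flow source, stroke at near end)
bond 2 stroke at J1  (C1 outputs effort q/C1)
bond 0 stroke at GY1  (only one flow-in slot at J1)
bond 1 stroke at GY1  (GY1: gyrator matches bond 0)
bond 4 stroke at J2  (J2 needs exactly one e-in)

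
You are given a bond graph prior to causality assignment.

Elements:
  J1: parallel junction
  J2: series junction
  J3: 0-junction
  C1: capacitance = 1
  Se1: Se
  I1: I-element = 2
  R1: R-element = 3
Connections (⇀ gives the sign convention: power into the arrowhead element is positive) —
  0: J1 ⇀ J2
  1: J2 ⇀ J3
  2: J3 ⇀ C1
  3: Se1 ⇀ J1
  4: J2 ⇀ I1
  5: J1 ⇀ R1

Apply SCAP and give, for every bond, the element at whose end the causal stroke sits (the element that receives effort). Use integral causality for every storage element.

β3 stroke at J1  (source Se1 imposes e)
β0 stroke at J2  (common-e at J1 fixed by 3)
β5 stroke at R1  (common-e at J1 fixed by 3)
β2 stroke at J3  (C1: C, integral causality)
β1 stroke at J2  (J3 effort already set via bond 2)
β4 stroke at I1  (J2: last free bond brings flow in)

#0 →J2
#1 →J2
#2 →J3
#3 →J1
#4 →I1
#5 →R1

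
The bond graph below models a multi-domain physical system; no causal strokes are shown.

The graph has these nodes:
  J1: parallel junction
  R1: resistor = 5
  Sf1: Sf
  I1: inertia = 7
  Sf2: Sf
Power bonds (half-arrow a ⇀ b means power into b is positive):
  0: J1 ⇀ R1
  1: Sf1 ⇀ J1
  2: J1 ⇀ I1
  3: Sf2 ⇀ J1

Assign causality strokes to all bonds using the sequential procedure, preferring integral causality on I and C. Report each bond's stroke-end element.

#1 stroke→Sf1  (Sf1 (Sf) sets flow on bond)
#3 stroke→Sf2  (Sf2: flow source, stroke at near end)
#2 stroke→I1  (I1 outputs flow p/I1)
#0 stroke→J1  (J1: last free bond brings effort in)

#0 →J1
#1 →Sf1
#2 →I1
#3 →Sf2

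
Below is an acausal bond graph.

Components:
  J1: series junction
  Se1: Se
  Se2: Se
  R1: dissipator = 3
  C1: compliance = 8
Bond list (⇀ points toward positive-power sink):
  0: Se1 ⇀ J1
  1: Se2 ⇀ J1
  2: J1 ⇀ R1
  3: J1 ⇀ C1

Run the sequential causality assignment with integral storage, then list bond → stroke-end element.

β0 stroke at J1
β1 stroke at J1
β2 stroke at R1
β3 stroke at J1

bond 0 stroke at J1  (Se1: effort source, stroke at far end)
bond 1 stroke at J1  (Se2 (Se) sets effort on bond)
bond 3 stroke at J1  (C1 integral (e out))
bond 2 stroke at R1  (only one flow-in slot at J1)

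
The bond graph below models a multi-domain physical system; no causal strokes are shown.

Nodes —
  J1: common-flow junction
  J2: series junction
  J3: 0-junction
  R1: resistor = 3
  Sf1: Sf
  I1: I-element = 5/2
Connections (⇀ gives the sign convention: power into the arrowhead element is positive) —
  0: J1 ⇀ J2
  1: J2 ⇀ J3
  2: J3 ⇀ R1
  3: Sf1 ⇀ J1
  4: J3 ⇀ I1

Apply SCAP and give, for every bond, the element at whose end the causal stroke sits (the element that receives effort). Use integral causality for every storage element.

b3 →Sf1  (source Sf1 imposes f)
b0 →J1  (common-f at J1 fixed by 3)
b1 →J2  (1-jn J2 has f-setter on 0)
b4 →I1  (prefer integral on I1)
b2 →J3  (closing 0-jn rule on J3)

bond 0 →J1
bond 1 →J2
bond 2 →J3
bond 3 →Sf1
bond 4 →I1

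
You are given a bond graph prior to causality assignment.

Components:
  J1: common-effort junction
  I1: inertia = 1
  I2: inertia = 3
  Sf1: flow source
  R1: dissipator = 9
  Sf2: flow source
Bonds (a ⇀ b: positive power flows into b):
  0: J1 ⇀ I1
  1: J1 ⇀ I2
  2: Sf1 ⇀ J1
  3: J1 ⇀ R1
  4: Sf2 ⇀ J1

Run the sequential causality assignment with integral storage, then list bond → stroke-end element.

b0 stroke at I1
b1 stroke at I2
b2 stroke at Sf1
b3 stroke at J1
b4 stroke at Sf2

#2 →Sf1  (source Sf1 imposes f)
#4 →Sf2  (source Sf2 imposes f)
#0 →I1  (I1 integral (f out))
#1 →I2  (prefer integral on I2)
#3 →J1  (only one effort-in slot at J1)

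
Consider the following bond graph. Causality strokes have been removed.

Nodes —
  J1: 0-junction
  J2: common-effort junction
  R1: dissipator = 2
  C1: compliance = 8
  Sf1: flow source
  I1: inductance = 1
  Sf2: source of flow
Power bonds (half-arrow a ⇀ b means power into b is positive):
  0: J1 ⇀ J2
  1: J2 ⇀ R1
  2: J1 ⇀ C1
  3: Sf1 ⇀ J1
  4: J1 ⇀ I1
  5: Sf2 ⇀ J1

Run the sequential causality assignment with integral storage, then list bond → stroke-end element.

β0 stroke at J2
β1 stroke at R1
β2 stroke at J1
β3 stroke at Sf1
β4 stroke at I1
β5 stroke at Sf2

b3 stroke at Sf1  (source Sf1 imposes f)
b5 stroke at Sf2  (Sf2 fixes flow; stroke at Sf2)
b2 stroke at J1  (C1 outputs effort q/C1)
b0 stroke at J2  (J1: bond 2 brought effort, rest push out)
b4 stroke at I1  (common-e at J1 fixed by 2)
b1 stroke at R1  (0-jn J2 has e-setter on 0)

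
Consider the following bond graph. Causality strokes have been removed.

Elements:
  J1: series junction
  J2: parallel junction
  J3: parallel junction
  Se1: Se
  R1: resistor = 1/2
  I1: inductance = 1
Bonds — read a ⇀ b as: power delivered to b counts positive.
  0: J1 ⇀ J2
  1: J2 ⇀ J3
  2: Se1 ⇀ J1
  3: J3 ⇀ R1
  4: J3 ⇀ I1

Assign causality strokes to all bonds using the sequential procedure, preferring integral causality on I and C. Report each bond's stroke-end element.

β0 stroke→J2
β1 stroke→J3
β2 stroke→J1
β3 stroke→R1
β4 stroke→I1

b2 stroke→J1  (Se1 fixes effort; stroke away)
b0 stroke→J2  (closing 1-jn rule on J1)
b1 stroke→J3  (common-e at J2 fixed by 0)
b3 stroke→R1  (0-jn J3 has e-setter on 1)
b4 stroke→I1  (J3 effort already set via bond 1)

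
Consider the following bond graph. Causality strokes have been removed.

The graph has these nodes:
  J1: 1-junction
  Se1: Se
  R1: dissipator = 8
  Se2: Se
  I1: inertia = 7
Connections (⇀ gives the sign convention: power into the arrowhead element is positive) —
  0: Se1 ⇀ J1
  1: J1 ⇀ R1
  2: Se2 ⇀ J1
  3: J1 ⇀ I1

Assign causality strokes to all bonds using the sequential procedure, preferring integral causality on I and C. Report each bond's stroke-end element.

bond 0 stroke at J1
bond 1 stroke at J1
bond 2 stroke at J1
bond 3 stroke at I1

#0 |J1  (Se1 (Se) sets effort on bond)
#2 |J1  (Se2: effort source, stroke at far end)
#3 |I1  (I1 outputs flow p/I1)
#1 |J1  (1-jn J1 has f-setter on 3)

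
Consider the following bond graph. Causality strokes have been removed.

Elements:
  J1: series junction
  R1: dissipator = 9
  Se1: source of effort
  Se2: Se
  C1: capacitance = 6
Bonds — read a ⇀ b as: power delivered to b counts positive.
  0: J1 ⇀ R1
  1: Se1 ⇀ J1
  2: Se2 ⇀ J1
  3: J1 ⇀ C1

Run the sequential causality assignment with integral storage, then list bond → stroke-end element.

#1 →J1  (Se1 fixes effort; stroke away)
#2 →J1  (Se2: effort source, stroke at far end)
#3 →J1  (prefer integral on C1)
#0 →R1  (closing 1-jn rule on J1)

bond 0 stroke at R1
bond 1 stroke at J1
bond 2 stroke at J1
bond 3 stroke at J1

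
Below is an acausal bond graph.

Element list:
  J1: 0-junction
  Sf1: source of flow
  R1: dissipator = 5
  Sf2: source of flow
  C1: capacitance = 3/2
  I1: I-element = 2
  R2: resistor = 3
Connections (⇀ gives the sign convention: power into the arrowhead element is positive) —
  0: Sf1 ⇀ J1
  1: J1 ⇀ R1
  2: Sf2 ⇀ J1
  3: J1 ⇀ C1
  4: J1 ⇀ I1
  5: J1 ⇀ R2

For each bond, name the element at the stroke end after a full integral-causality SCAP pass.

b0 stroke→Sf1  (source Sf1 imposes f)
b2 stroke→Sf2  (Sf2: flow source, stroke at near end)
b3 stroke→J1  (prefer integral on C1)
b1 stroke→R1  (0-jn J1 has e-setter on 3)
b4 stroke→I1  (0-jn J1 has e-setter on 3)
b5 stroke→R2  (J1: bond 3 brought effort, rest push out)

b0 stroke→Sf1
b1 stroke→R1
b2 stroke→Sf2
b3 stroke→J1
b4 stroke→I1
b5 stroke→R2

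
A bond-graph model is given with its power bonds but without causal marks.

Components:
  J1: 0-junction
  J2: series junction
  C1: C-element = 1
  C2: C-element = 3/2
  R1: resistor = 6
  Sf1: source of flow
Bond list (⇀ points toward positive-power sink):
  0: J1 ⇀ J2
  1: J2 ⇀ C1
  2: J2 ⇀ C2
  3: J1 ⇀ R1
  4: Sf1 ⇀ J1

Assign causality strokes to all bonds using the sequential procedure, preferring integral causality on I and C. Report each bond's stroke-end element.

bond 0 |J1
bond 1 |J2
bond 2 |J2
bond 3 |R1
bond 4 |Sf1

#4 |Sf1  (Sf1 fixes flow; stroke at Sf1)
#1 |J2  (prefer integral on C1)
#2 |J2  (prefer integral on C2)
#0 |J1  (J2 needs exactly one f-in)
#3 |R1  (J1: bond 0 brought effort, rest push out)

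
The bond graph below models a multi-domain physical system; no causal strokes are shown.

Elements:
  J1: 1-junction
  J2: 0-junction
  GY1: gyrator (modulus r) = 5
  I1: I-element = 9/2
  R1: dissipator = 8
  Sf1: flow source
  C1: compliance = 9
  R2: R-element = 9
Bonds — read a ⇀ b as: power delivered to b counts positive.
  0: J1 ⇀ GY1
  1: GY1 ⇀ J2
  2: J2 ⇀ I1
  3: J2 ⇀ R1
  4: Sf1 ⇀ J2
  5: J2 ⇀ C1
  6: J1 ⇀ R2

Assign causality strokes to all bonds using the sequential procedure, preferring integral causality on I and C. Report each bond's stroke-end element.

b0 stroke at GY1
b1 stroke at GY1
b2 stroke at I1
b3 stroke at R1
b4 stroke at Sf1
b5 stroke at J2
b6 stroke at J1

b4 stroke at Sf1  (Sf1 (Sf) sets flow on bond)
b2 stroke at I1  (I1: I, integral causality)
b5 stroke at J2  (C1 outputs effort q/C1)
b1 stroke at GY1  (J2 effort already set via bond 5)
b3 stroke at R1  (common-e at J2 fixed by 5)
b0 stroke at GY1  (through GY1, causality inverts; strokes same side of GY1)
b6 stroke at J1  (J1 flow already set via bond 0)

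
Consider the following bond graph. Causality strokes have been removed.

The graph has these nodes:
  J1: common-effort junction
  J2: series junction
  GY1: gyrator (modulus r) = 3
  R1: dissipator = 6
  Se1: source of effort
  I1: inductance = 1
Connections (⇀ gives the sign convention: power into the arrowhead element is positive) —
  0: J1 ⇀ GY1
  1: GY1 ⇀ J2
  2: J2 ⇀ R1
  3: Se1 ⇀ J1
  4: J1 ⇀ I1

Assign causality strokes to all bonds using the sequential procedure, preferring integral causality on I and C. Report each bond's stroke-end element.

bond 3 |J1  (Se1 (Se) sets effort on bond)
bond 0 |GY1  (0-jn J1 has e-setter on 3)
bond 4 |I1  (0-jn J1 has e-setter on 3)
bond 1 |GY1  (GY1 both-in/both-out from 0)
bond 2 |J2  (J2 flow already set via bond 1)

β0 →GY1
β1 →GY1
β2 →J2
β3 →J1
β4 →I1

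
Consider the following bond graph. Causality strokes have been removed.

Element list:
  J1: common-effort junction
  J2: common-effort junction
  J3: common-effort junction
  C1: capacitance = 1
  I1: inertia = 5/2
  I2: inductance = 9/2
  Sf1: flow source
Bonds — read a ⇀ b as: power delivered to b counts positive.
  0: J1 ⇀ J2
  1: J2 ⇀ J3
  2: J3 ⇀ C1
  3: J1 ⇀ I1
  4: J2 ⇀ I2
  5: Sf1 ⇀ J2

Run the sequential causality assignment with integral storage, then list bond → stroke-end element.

#5 →Sf1  (Sf1 fixes flow; stroke at Sf1)
#2 →J3  (C1 outputs effort q/C1)
#1 →J2  (J3 effort already set via bond 2)
#0 →J1  (J2: bond 1 brought effort, rest push out)
#4 →I2  (common-e at J2 fixed by 1)
#3 →I1  (J1 effort already set via bond 0)

b0 stroke→J1
b1 stroke→J2
b2 stroke→J3
b3 stroke→I1
b4 stroke→I2
b5 stroke→Sf1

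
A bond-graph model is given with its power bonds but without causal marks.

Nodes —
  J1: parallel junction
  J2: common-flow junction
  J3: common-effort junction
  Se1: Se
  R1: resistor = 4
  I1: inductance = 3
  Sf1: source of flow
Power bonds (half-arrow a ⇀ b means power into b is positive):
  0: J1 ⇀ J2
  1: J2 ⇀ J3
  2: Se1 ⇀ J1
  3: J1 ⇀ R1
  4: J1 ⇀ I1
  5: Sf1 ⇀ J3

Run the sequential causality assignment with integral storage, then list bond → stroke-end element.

β0 stroke→J2
β1 stroke→J3
β2 stroke→J1
β3 stroke→R1
β4 stroke→I1
β5 stroke→Sf1

β2 →J1  (Se1: effort source, stroke at far end)
β5 →Sf1  (Sf1 fixes flow; stroke at Sf1)
β0 →J2  (common-e at J1 fixed by 2)
β3 →R1  (J1 effort already set via bond 2)
β4 →I1  (0-jn J1 has e-setter on 2)
β1 →J3  (J2 needs exactly one f-in)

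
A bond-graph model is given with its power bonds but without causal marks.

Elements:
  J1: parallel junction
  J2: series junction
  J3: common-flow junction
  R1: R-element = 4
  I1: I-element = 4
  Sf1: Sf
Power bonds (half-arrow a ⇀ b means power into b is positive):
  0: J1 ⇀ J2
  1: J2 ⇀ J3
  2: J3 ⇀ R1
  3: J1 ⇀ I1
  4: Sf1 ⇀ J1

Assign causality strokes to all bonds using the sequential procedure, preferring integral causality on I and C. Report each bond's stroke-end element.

β0 stroke at J1
β1 stroke at J2
β2 stroke at J3
β3 stroke at I1
β4 stroke at Sf1

β4 |Sf1  (Sf1 (Sf) sets flow on bond)
β3 |I1  (I1 integral (f out))
β0 |J1  (J1 needs exactly one e-in)
β1 |J2  (1-jn J2 has f-setter on 0)
β2 |J3  (common-f at J3 fixed by 1)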